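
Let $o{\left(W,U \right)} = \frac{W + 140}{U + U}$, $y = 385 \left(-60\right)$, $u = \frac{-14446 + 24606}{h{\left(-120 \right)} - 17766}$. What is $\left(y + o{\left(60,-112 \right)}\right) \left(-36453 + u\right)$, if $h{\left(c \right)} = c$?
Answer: $\frac{30123957832525}{35772} \approx 8.4211 \cdot 10^{8}$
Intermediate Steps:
$u = - \frac{5080}{8943}$ ($u = \frac{-14446 + 24606}{-120 - 17766} = \frac{10160}{-17886} = 10160 \left(- \frac{1}{17886}\right) = - \frac{5080}{8943} \approx -0.56804$)
$y = -23100$
$o{\left(W,U \right)} = \frac{140 + W}{2 U}$
$\left(y + o{\left(60,-112 \right)}\right) \left(-36453 + u\right) = \left(-23100 + \frac{140 + 60}{2 \left(-112\right)}\right) \left(-36453 - \frac{5080}{8943}\right) = \left(-23100 + \frac{1}{2} \left(- \frac{1}{112}\right) 200\right) \left(- \frac{326004259}{8943}\right) = \left(-23100 - \frac{25}{28}\right) \left(- \frac{326004259}{8943}\right) = \left(- \frac{646825}{28}\right) \left(- \frac{326004259}{8943}\right) = \frac{30123957832525}{35772}$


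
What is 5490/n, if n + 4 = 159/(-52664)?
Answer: -57825072/42163 ≈ -1371.5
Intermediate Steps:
n = -210815/52664 (n = -4 + 159/(-52664) = -4 + 159*(-1/52664) = -4 - 159/52664 = -210815/52664 ≈ -4.0030)
5490/n = 5490/(-210815/52664) = 5490*(-52664/210815) = -57825072/42163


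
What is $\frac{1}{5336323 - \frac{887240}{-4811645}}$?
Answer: $\frac{962329}{5135298553715} \approx 1.874 \cdot 10^{-7}$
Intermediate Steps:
$\frac{1}{5336323 - \frac{887240}{-4811645}} = \frac{1}{5336323 - - \frac{177448}{962329}} = \frac{1}{5336323 + \frac{177448}{962329}} = \frac{1}{\frac{5135298553715}{962329}} = \frac{962329}{5135298553715}$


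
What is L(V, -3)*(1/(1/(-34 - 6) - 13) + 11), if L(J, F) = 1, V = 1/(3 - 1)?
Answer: 5691/521 ≈ 10.923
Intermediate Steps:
V = 1/2 ≈ 0.50000
L(V, -3)*(1/(1/(-34 - 6) - 13) + 11) = 1*(1/(1/(-34 - 6) - 13) + 11) = 1*(1/(1/(-40) - 13) + 11) = 1*(1/(-1/40 - 13) + 11) = 1*(1/(-521/40) + 11) = 1*(-40/521 + 11) = 1*(5691/521) = 5691/521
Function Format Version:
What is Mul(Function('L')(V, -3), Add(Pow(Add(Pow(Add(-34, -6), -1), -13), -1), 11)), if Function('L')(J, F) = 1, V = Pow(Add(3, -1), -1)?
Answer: Rational(5691, 521) ≈ 10.923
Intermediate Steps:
V = Rational(1, 2) (V = Pow(2, -1) = Rational(1, 2) ≈ 0.50000)
Mul(Function('L')(V, -3), Add(Pow(Add(Pow(Add(-34, -6), -1), -13), -1), 11)) = Mul(1, Add(Pow(Add(Pow(Add(-34, -6), -1), -13), -1), 11)) = Mul(1, Add(Pow(Add(Pow(-40, -1), -13), -1), 11)) = Mul(1, Add(Pow(Add(Rational(-1, 40), -13), -1), 11)) = Mul(1, Add(Pow(Rational(-521, 40), -1), 11)) = Mul(1, Add(Rational(-40, 521), 11)) = Mul(1, Rational(5691, 521)) = Rational(5691, 521)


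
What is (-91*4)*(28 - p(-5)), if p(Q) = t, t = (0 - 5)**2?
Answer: -1092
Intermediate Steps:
t = 25 (t = (-5)**2 = 25)
p(Q) = 25
(-91*4)*(28 - p(-5)) = (-91*4)*(28 - 1*25) = -364*(28 - 25) = -364*3 = -1092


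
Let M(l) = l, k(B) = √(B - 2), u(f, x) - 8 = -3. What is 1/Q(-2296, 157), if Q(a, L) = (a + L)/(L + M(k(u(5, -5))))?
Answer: -157/2139 - √3/2139 ≈ -0.074208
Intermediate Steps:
u(f, x) = 5 (u(f, x) = 8 - 3 = 5)
k(B) = √(-2 + B)
Q(a, L) = (L + a)/(L + √3) (Q(a, L) = (a + L)/(L + √(-2 + 5)) = (L + a)/(L + √3))
1/Q(-2296, 157) = 1/((157 - 2296)/(157 + √3)) = 1/(-2139/(157 + √3)) = -157/2139 - √3/2139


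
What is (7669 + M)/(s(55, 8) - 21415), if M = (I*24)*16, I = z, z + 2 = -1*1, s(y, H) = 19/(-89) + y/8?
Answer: -4640104/15242737 ≈ -0.30441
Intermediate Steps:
s(y, H) = -19/89 + y/8 (s(y, H) = 19*(-1/89) + y*(⅛) = -19/89 + y/8)
z = -3 (z = -2 - 1*1 = -2 - 1 = -3)
I = -3
M = -1152 (M = -3*24*16 = -72*16 = -1152)
(7669 + M)/(s(55, 8) - 21415) = (7669 - 1152)/((-19/89 + (⅛)*55) - 21415) = 6517/((-19/89 + 55/8) - 21415) = 6517/(4743/712 - 21415) = 6517/(-15242737/712) = 6517*(-712/15242737) = -4640104/15242737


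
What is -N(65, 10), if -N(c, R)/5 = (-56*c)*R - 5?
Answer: -182025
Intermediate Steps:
N(c, R) = 25 + 280*R*c (N(c, R) = -5*((-56*c)*R - 5) = -5*(-56*R*c - 5) = -5*(-5 - 56*R*c) = 25 + 280*R*c)
-N(65, 10) = -(25 + 280*10*65) = -(25 + 182000) = -1*182025 = -182025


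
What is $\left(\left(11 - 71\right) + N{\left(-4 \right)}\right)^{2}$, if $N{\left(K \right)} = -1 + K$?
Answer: $4225$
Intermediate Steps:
$\left(\left(11 - 71\right) + N{\left(-4 \right)}\right)^{2} = \left(\left(11 - 71\right) - 5\right)^{2} = \left(-60 - 5\right)^{2} = \left(-65\right)^{2} = 4225$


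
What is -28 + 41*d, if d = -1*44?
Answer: -1832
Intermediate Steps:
d = -44
-28 + 41*d = -28 + 41*(-44) = -28 - 1804 = -1832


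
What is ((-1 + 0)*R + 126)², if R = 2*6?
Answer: 12996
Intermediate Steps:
R = 12
((-1 + 0)*R + 126)² = ((-1 + 0)*12 + 126)² = (-1*12 + 126)² = (-12 + 126)² = 114² = 12996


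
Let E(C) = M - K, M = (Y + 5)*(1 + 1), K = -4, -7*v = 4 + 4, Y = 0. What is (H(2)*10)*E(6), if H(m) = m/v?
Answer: -245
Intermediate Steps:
v = -8/7 (v = -(4 + 4)/7 = -⅐*8 = -8/7 ≈ -1.1429)
M = 10 (M = (0 + 5)*(1 + 1) = 5*2 = 10)
H(m) = -7*m/8 (H(m) = m/(-8/7) = m*(-7/8) = -7*m/8)
E(C) = 14 (E(C) = 10 - 1*(-4) = 10 + 4 = 14)
(H(2)*10)*E(6) = (-7/8*2*10)*14 = -7/4*10*14 = -35/2*14 = -245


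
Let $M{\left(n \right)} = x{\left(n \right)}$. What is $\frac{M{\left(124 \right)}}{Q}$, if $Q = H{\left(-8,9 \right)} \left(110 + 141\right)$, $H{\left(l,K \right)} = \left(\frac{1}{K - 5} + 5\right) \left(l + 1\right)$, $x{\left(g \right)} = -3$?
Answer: $\frac{4}{12299} \approx 0.00032523$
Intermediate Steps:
$H{\left(l,K \right)} = \left(1 + l\right) \left(5 + \frac{1}{-5 + K}\right)$ ($H{\left(l,K \right)} = \left(\frac{1}{-5 + K} + 5\right) \left(1 + l\right) = \left(5 + \frac{1}{-5 + K}\right) \left(1 + l\right) = \left(1 + l\right) \left(5 + \frac{1}{-5 + K}\right)$)
$M{\left(n \right)} = -3$
$Q = - \frac{36897}{4}$ ($Q = \frac{-24 - -192 + 5 \cdot 9 + 5 \cdot 9 \left(-8\right)}{-5 + 9} \left(110 + 141\right) = \frac{-24 + 192 + 45 - 360}{4} \cdot 251 = \frac{1}{4} \left(-147\right) 251 = \left(- \frac{147}{4}\right) 251 = - \frac{36897}{4} \approx -9224.3$)
$\frac{M{\left(124 \right)}}{Q} = - \frac{3}{- \frac{36897}{4}} = \left(-3\right) \left(- \frac{4}{36897}\right) = \frac{4}{12299}$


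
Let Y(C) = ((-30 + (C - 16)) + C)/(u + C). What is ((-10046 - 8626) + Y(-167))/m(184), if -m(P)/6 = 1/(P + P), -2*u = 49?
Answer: 1315713344/1149 ≈ 1.1451e+6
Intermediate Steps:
u = -49/2 (u = -1/2*49 = -49/2 ≈ -24.500)
Y(C) = (-46 + 2*C)/(-49/2 + C) (Y(C) = ((-30 + (C - 16)) + C)/(-49/2 + C) = ((-30 + (-16 + C)) + C)/(-49/2 + C) = ((-46 + C) + C)/(-49/2 + C) = (-46 + 2*C)/(-49/2 + C))
m(P) = -3/P (m(P) = -6/(P + P) = -6*1/(2*P) = -3/P)
((-10046 - 8626) + Y(-167))/m(184) = ((-10046 - 8626) + 4*(-23 - 167)/(-49 + 2*(-167)))/((-3/184)) = (-18672 + 4*(-190)/(-49 - 334))/((-3*1/184)) = (-18672 + 4*(-190)/(-383))/(-3/184) = (-18672 + 4*(-1/383)*(-190))*(-184/3) = (-18672 + 760/383)*(-184/3) = -7150616/383*(-184/3) = 1315713344/1149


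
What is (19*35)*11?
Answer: 7315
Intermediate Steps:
(19*35)*11 = 665*11 = 7315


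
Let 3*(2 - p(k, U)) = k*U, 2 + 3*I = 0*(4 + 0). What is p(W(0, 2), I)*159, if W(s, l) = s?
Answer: 318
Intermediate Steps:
I = -⅔ (I = -⅔ + (0*(4 + 0))/3 = -⅔ + (0*4)/3 = -⅔ + (⅓)*0 = -⅔ + 0 = -⅔ ≈ -0.66667)
p(k, U) = 2 - U*k/3 (p(k, U) = 2 - k*U/3 = 2 - U*k/3)
p(W(0, 2), I)*159 = (2 - ⅓*(-⅔)*0)*159 = (2 + 0)*159 = 2*159 = 318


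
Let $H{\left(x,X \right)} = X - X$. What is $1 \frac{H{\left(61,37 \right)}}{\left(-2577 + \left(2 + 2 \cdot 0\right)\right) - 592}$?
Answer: $0$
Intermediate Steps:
$H{\left(x,X \right)} = 0$
$1 \frac{H{\left(61,37 \right)}}{\left(-2577 + \left(2 + 2 \cdot 0\right)\right) - 592} = 1 \frac{0}{\left(-2577 + \left(2 + 2 \cdot 0\right)\right) - 592} = 1 \frac{0}{\left(-2577 + \left(2 + 0\right)\right) - 592} = 1 \frac{0}{\left(-2577 + 2\right) - 592} = 1 \frac{0}{-2575 - 592} = 1 \frac{0}{-3167} = 1 \cdot 0 \left(- \frac{1}{3167}\right) = 1 \cdot 0 = 0$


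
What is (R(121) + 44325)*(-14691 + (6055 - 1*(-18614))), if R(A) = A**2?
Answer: 588362748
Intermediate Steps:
(R(121) + 44325)*(-14691 + (6055 - 1*(-18614))) = (121**2 + 44325)*(-14691 + (6055 - 1*(-18614))) = (14641 + 44325)*(-14691 + (6055 + 18614)) = 58966*(-14691 + 24669) = 58966*9978 = 588362748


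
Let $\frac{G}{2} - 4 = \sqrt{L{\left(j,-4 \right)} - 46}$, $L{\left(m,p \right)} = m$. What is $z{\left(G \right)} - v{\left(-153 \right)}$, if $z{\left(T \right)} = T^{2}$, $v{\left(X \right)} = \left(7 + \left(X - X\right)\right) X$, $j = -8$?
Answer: $919 + 96 i \sqrt{6} \approx 919.0 + 235.15 i$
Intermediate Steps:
$v{\left(X \right)} = 7 X$ ($v{\left(X \right)} = \left(7 + 0\right) X = 7 X$)
$G = 8 + 6 i \sqrt{6}$ ($G = 8 + 2 \sqrt{-8 - 46} = 8 + 2 \sqrt{-54} = 8 + 2 \cdot 3 i \sqrt{6} = 8 + 6 i \sqrt{6} \approx 8.0 + 14.697 i$)
$z{\left(G \right)} - v{\left(-153 \right)} = \left(8 + 6 i \sqrt{6}\right)^{2} - 7 \left(-153\right) = \left(8 + 6 i \sqrt{6}\right)^{2} - -1071 = \left(8 + 6 i \sqrt{6}\right)^{2} + 1071 = 1071 + \left(8 + 6 i \sqrt{6}\right)^{2}$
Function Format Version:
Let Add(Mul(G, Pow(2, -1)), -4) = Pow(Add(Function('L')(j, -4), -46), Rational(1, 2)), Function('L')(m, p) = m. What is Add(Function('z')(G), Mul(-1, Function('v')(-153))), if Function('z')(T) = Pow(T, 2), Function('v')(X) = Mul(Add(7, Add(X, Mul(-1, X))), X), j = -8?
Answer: Add(919, Mul(96, I, Pow(6, Rational(1, 2)))) ≈ Add(919.00, Mul(235.15, I))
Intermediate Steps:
Function('v')(X) = Mul(7, X) (Function('v')(X) = Mul(Add(7, 0), X) = Mul(7, X))
G = Add(8, Mul(6, I, Pow(6, Rational(1, 2)))) (G = Add(8, Mul(2, Pow(Add(-8, -46), Rational(1, 2)))) = Add(8, Mul(2, Pow(-54, Rational(1, 2)))) = Add(8, Mul(2, Mul(3, I, Pow(6, Rational(1, 2))))) = Add(8, Mul(6, I, Pow(6, Rational(1, 2)))) ≈ Add(8.0000, Mul(14.697, I)))
Add(Function('z')(G), Mul(-1, Function('v')(-153))) = Add(Pow(Add(8, Mul(6, I, Pow(6, Rational(1, 2)))), 2), Mul(-1, Mul(7, -153))) = Add(Pow(Add(8, Mul(6, I, Pow(6, Rational(1, 2)))), 2), Mul(-1, -1071)) = Add(Pow(Add(8, Mul(6, I, Pow(6, Rational(1, 2)))), 2), 1071) = Add(1071, Pow(Add(8, Mul(6, I, Pow(6, Rational(1, 2)))), 2))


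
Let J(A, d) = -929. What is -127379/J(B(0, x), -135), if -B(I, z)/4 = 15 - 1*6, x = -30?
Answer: 127379/929 ≈ 137.11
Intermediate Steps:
B(I, z) = -36 (B(I, z) = -4*(15 - 1*6) = -4*(15 - 6) = -4*9 = -36)
-127379/J(B(0, x), -135) = -127379/(-929) = -127379*(-1/929) = 127379/929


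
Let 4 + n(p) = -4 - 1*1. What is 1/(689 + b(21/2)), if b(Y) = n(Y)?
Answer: 1/680 ≈ 0.0014706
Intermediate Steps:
n(p) = -9 (n(p) = -4 + (-4 - 1*1) = -4 + (-4 - 1) = -4 - 5 = -9)
b(Y) = -9
1/(689 + b(21/2)) = 1/(689 - 9) = 1/680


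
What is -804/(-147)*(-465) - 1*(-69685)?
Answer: 3289945/49 ≈ 67142.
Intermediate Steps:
-804/(-147)*(-465) - 1*(-69685) = -804*(-1/147)*(-465) + 69685 = (268/49)*(-465) + 69685 = -124620/49 + 69685 = 3289945/49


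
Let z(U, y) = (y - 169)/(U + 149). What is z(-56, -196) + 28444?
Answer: 2644927/93 ≈ 28440.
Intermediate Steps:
z(U, y) = (-169 + y)/(149 + U)
z(-56, -196) + 28444 = (-169 - 196)/(149 - 56) + 28444 = -365/93 + 28444 = 2644927/93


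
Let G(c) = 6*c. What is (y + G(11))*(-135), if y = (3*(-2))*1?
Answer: -8100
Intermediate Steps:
y = -6 (y = -6*1 = -6)
(y + G(11))*(-135) = (-6 + 6*11)*(-135) = (-6 + 66)*(-135) = 60*(-135) = -8100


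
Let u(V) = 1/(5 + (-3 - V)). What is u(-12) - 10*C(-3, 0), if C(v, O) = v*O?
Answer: 1/14 ≈ 0.071429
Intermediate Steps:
C(v, O) = O*v
u(V) = 1/(2 - V)
u(-12) - 10*C(-3, 0) = -1/(-2 - 12) - 0*(-3) = -1/(-14) - 10*0 = -1*(-1/14) + 0 = 1/14 + 0 = 1/14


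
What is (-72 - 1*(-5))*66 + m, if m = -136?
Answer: -4558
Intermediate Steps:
(-72 - 1*(-5))*66 + m = (-72 - 1*(-5))*66 - 136 = (-72 + 5)*66 - 136 = -67*66 - 136 = -4422 - 136 = -4558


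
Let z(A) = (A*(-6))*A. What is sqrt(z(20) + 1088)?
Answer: 4*I*sqrt(82) ≈ 36.222*I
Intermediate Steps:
z(A) = -6*A**2 (z(A) = (-6*A)*A = -6*A**2)
sqrt(z(20) + 1088) = sqrt(-6*20**2 + 1088) = sqrt(-6*400 + 1088) = sqrt(-2400 + 1088) = sqrt(-1312) = 4*I*sqrt(82)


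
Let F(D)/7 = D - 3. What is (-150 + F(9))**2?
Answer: 11664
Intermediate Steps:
F(D) = -21 + 7*D (F(D) = 7*(D - 3) = 7*(-3 + D) = -21 + 7*D)
(-150 + F(9))**2 = (-150 + (-21 + 7*9))**2 = (-150 + (-21 + 63))**2 = (-150 + 42)**2 = (-108)**2 = 11664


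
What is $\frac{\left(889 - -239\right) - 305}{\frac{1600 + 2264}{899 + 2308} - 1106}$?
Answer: $- \frac{879787}{1181026} \approx -0.74493$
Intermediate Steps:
$\frac{\left(889 - -239\right) - 305}{\frac{1600 + 2264}{899 + 2308} - 1106} = \frac{\left(889 + 239\right) - 305}{\frac{3864}{3207} - 1106} = \frac{1128 - 305}{3864 \cdot \frac{1}{3207} - 1106} = \frac{823}{\frac{1288}{1069} - 1106} = \frac{823}{- \frac{1181026}{1069}} = 823 \left(- \frac{1069}{1181026}\right) = - \frac{879787}{1181026}$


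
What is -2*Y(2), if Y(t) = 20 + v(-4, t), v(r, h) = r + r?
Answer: -24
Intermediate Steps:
v(r, h) = 2*r
Y(t) = 12 (Y(t) = 20 + 2*(-4) = 20 - 8 = 12)
-2*Y(2) = -2*12 = -24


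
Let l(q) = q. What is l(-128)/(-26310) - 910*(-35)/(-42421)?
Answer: -416271806/558048255 ≈ -0.74594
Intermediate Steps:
l(-128)/(-26310) - 910*(-35)/(-42421) = -128/(-26310) - 910*(-35)/(-42421) = -128*(-1/26310) + 31850*(-1/42421) = 64/13155 - 31850/42421 = -416271806/558048255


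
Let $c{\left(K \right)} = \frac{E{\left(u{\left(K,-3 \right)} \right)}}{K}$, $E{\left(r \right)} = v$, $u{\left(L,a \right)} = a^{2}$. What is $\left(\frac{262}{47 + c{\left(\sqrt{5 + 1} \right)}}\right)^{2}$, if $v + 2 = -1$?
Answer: $\frac{274576}{\left(94 - \sqrt{6}\right)^{2}} \approx 32.76$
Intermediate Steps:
$v = -3$ ($v = -2 - 1 = -3$)
$E{\left(r \right)} = -3$
$c{\left(K \right)} = - \frac{3}{K}$
$\left(\frac{262}{47 + c{\left(\sqrt{5 + 1} \right)}}\right)^{2} = \left(\frac{262}{47 - \frac{3}{\sqrt{5 + 1}}}\right)^{2} = \left(\frac{262}{47 - \frac{3}{\sqrt{6}}}\right)^{2} = \left(\frac{262}{47 - 3 \frac{\sqrt{6}}{6}}\right)^{2} = \left(\frac{262}{47 - \frac{\sqrt{6}}{2}}\right)^{2} = \frac{68644}{\left(47 - \frac{\sqrt{6}}{2}\right)^{2}}$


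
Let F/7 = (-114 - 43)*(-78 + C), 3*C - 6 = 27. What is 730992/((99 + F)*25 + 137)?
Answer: 243664/614479 ≈ 0.39654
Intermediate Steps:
C = 11 (C = 2 + (⅓)*27 = 2 + 9 = 11)
F = 73633 (F = 7*((-114 - 43)*(-78 + 11)) = 7*(-157*(-67)) = 7*10519 = 73633)
730992/((99 + F)*25 + 137) = 730992/((99 + 73633)*25 + 137) = 730992/(73732*25 + 137) = 730992/(1843300 + 137) = 730992/1843437 = 730992*(1/1843437) = 243664/614479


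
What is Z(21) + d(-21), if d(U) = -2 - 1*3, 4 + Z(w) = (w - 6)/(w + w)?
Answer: -121/14 ≈ -8.6429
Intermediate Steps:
Z(w) = -4 + (-6 + w)/(2*w) (Z(w) = -4 + (w - 6)/(w + w) = -4 + (-6 + w)/((2*w)) = -4 + (-6 + w)*(1/(2*w)) = -4 + (-6 + w)/(2*w))
d(U) = -5 (d(U) = -2 - 3 = -5)
Z(21) + d(-21) = (-7/2 - 3/21) - 5 = (-7/2 - 3*1/21) - 5 = (-7/2 - ⅐) - 5 = -51/14 - 5 = -121/14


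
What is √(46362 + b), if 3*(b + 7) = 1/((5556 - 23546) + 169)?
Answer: 2*√33124035677883/53463 ≈ 215.30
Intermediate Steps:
b = -374242/53463 (b = -7 + 1/(3*((5556 - 23546) + 169)) = -7 + 1/(3*(-17990 + 169)) = -7 + (⅓)/(-17821) = -7 + (⅓)*(-1/17821) = -7 - 1/53463 = -374242/53463 ≈ -7.0000)
√(46362 + b) = √(46362 - 374242/53463) = √(2478277364/53463) = 2*√33124035677883/53463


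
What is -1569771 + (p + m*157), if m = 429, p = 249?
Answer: -1502169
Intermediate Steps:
-1569771 + (p + m*157) = -1569771 + (249 + 429*157) = -1569771 + (249 + 67353) = -1569771 + 67602 = -1502169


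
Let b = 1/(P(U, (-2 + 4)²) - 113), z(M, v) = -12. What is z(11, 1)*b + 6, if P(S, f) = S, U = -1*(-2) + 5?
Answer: 324/53 ≈ 6.1132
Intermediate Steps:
U = 7 (U = 2 + 5 = 7)
b = -1/106 (b = 1/(7 - 113) = 1/(-106) = -1/106 ≈ -0.0094340)
z(11, 1)*b + 6 = -12*(-1/106) + 6 = 6/53 + 6 = 324/53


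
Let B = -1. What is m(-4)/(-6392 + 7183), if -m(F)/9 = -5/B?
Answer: -45/791 ≈ -0.056890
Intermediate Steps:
m(F) = -45 (m(F) = -(-45)/(-1) = -(-45)*(-1) = -9*5 = -45)
m(-4)/(-6392 + 7183) = -45/(-6392 + 7183) = -45/791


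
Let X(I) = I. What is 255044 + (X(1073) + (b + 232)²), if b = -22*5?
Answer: 271001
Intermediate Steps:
b = -110
255044 + (X(1073) + (b + 232)²) = 255044 + (1073 + (-110 + 232)²) = 255044 + (1073 + 122²) = 255044 + (1073 + 14884) = 255044 + 15957 = 271001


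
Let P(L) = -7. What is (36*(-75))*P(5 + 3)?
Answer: 18900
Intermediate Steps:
(36*(-75))*P(5 + 3) = (36*(-75))*(-7) = -2700*(-7) = 18900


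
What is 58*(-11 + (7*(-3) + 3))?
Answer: -1682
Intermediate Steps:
58*(-11 + (7*(-3) + 3)) = 58*(-11 + (-21 + 3)) = 58*(-11 - 18) = 58*(-29) = -1682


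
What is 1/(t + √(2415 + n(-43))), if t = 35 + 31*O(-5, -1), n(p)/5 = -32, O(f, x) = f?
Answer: -24/2429 - √2255/12145 ≈ -0.013791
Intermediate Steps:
n(p) = -160 (n(p) = 5*(-32) = -160)
t = -120 (t = 35 + 31*(-5) = 35 - 155 = -120)
1/(t + √(2415 + n(-43))) = 1/(-120 + √(2415 - 160)) = 1/(-120 + √2255)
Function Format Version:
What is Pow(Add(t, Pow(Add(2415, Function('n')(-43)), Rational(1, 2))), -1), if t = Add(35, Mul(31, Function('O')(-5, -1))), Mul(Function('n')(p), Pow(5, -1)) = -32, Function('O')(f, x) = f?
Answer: Add(Rational(-24, 2429), Mul(Rational(-1, 12145), Pow(2255, Rational(1, 2)))) ≈ -0.013791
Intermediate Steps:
Function('n')(p) = -160 (Function('n')(p) = Mul(5, -32) = -160)
t = -120 (t = Add(35, Mul(31, -5)) = Add(35, -155) = -120)
Pow(Add(t, Pow(Add(2415, Function('n')(-43)), Rational(1, 2))), -1) = Pow(Add(-120, Pow(Add(2415, -160), Rational(1, 2))), -1) = Pow(Add(-120, Pow(2255, Rational(1, 2))), -1)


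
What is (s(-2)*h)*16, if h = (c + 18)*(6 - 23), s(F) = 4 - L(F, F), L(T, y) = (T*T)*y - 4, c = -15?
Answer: -13056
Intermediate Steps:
L(T, y) = -4 + y*T**2 (L(T, y) = T**2*y - 4 = y*T**2 - 4 = -4 + y*T**2)
s(F) = 8 - F**3 (s(F) = 4 - (-4 + F*F**2) = 4 - (-4 + F**3) = 4 + (4 - F**3) = 8 - F**3)
h = -51 (h = (-15 + 18)*(6 - 23) = 3*(-17) = -51)
(s(-2)*h)*16 = ((8 - 1*(-2)**3)*(-51))*16 = ((8 - 1*(-8))*(-51))*16 = ((8 + 8)*(-51))*16 = (16*(-51))*16 = -816*16 = -13056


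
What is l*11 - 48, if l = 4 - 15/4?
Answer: -181/4 ≈ -45.250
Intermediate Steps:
l = ¼ (l = 4 - 15/4 = ¼ ≈ 0.25000)
l*11 - 48 = (¼)*11 - 48 = 11/4 - 48 = -181/4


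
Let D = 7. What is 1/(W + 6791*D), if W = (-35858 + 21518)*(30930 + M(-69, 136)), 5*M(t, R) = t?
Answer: -1/443290771 ≈ -2.2559e-9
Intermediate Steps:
M(t, R) = t/5
W = -443338308 (W = (-35858 + 21518)*(30930 + (⅕)*(-69)) = -14340*(30930 - 69/5) = -14340*154581/5 = -443338308)
1/(W + 6791*D) = 1/(-443338308 + 6791*7) = 1/(-443338308 + 47537) = 1/(-443290771) = -1/443290771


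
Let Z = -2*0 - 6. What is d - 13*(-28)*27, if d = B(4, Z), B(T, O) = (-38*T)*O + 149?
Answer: 10889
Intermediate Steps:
Z = -6 (Z = 0 - 6 = -6)
B(T, O) = 149 - 38*O*T (B(T, O) = -38*O*T + 149 = 149 - 38*O*T)
d = 1061 (d = 149 - 38*(-6)*4 = 149 + 912 = 1061)
d - 13*(-28)*27 = 1061 - 13*(-28)*27 = 1061 + 364*27 = 1061 + 9828 = 10889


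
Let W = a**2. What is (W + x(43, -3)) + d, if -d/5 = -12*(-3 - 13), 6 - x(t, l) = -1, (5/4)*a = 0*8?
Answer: -953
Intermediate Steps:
a = 0 (a = 4*(0*8)/5 = (4/5)*0 = 0)
x(t, l) = 7 (x(t, l) = 6 - 1*(-1) = 6 + 1 = 7)
W = 0 (W = 0**2 = 0)
d = -960 (d = -(-60)*(-3 - 13) = -(-60)*(-16) = -5*192 = -960)
(W + x(43, -3)) + d = (0 + 7) - 960 = 7 - 960 = -953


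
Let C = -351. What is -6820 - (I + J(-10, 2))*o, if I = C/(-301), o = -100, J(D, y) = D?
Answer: -2318720/301 ≈ -7703.4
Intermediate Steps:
I = 351/301 (I = -351/(-301) = -351*(-1/301) = 351/301 ≈ 1.1661)
-6820 - (I + J(-10, 2))*o = -6820 - (351/301 - 10)*(-100) = -6820 - (-2659)*(-100)/301 = -6820 - 1*265900/301 = -6820 - 265900/301 = -2318720/301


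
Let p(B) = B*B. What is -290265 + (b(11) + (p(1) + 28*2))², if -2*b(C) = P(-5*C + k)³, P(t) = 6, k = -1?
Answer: -287664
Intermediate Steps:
p(B) = B²
b(C) = -108 (b(C) = -½*6³ = -½*216 = -108)
-290265 + (b(11) + (p(1) + 28*2))² = -290265 + (-108 + (1² + 28*2))² = -290265 + (-108 + (1 + 56))² = -290265 + (-108 + 57)² = -290265 + (-51)² = -290265 + 2601 = -287664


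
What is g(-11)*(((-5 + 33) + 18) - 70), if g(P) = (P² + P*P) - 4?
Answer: -5712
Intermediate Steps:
g(P) = -4 + 2*P² (g(P) = (P² + P²) - 4 = 2*P² - 4 = -4 + 2*P²)
g(-11)*(((-5 + 33) + 18) - 70) = (-4 + 2*(-11)²)*(((-5 + 33) + 18) - 70) = (-4 + 2*121)*((28 + 18) - 70) = (-4 + 242)*(46 - 70) = 238*(-24) = -5712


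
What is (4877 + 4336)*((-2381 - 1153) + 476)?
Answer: -28173354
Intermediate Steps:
(4877 + 4336)*((-2381 - 1153) + 476) = 9213*(-3534 + 476) = 9213*(-3058) = -28173354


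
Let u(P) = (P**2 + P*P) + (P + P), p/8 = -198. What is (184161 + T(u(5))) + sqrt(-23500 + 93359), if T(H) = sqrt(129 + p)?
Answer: 184161 + sqrt(69859) + I*sqrt(1455) ≈ 1.8443e+5 + 38.144*I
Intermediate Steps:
p = -1584 (p = 8*(-198) = -1584)
u(P) = 2*P + 2*P**2 (u(P) = (P**2 + P**2) + 2*P = 2*P**2 + 2*P = 2*P + 2*P**2)
T(H) = I*sqrt(1455) (T(H) = sqrt(129 - 1584) = sqrt(-1455) = I*sqrt(1455))
(184161 + T(u(5))) + sqrt(-23500 + 93359) = (184161 + I*sqrt(1455)) + sqrt(-23500 + 93359) = (184161 + I*sqrt(1455)) + sqrt(69859) = 184161 + sqrt(69859) + I*sqrt(1455)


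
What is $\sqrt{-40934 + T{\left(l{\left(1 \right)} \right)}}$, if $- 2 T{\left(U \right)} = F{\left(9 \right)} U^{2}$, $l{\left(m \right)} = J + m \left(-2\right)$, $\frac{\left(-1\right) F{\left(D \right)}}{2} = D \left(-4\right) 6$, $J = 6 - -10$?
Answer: $i \sqrt{83270} \approx 288.57 i$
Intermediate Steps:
$J = 16$ ($J = 6 + 10 = 16$)
$F{\left(D \right)} = 48 D$ ($F{\left(D \right)} = - 2 D \left(-4\right) 6 = - 2 - 4 D 6 = - 2 \left(- 24 D\right) = 48 D$)
$l{\left(m \right)} = 16 - 2 m$ ($l{\left(m \right)} = 16 + m \left(-2\right) = 16 - 2 m$)
$T{\left(U \right)} = - 216 U^{2}$ ($T{\left(U \right)} = - \frac{48 \cdot 9 U^{2}}{2} = - \frac{432 U^{2}}{2} = - 216 U^{2}$)
$\sqrt{-40934 + T{\left(l{\left(1 \right)} \right)}} = \sqrt{-40934 - 216 \left(16 - 2\right)^{2}} = \sqrt{-40934 - 216 \cdot 14^{2}} = \sqrt{-40934 - 42336} = \sqrt{-83270} = i \sqrt{83270}$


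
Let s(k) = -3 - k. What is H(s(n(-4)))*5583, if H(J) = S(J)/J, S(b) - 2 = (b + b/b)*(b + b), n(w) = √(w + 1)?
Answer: 11166*(-5*√3 + 4*I)/(√3 - 3*I) ≈ -25124.0 - 17728.0*I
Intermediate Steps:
n(w) = √(1 + w)
S(b) = 2 + 2*b*(1 + b) (S(b) = 2 + (b + b/b)*(b + b) = 2 + (b + 1)*(2*b) = 2 + (1 + b)*(2*b) = 2 + 2*b*(1 + b))
H(J) = (2 + 2*J + 2*J²)/J
H(s(n(-4)))*5583 = (2 + 2*(-3 - √(1 - 4)) + 2/(-3 - √(1 - 4)))*5583 = (2 + 2*(-3 - √(-3)) + 2/(-3 - √(-3)))*5583 = (2 + 2*(-3 - I*√3) + 2/(-3 - I*√3))*5583 = (2 + (-6 - 2*I*√3) + 2/(-3 - I*√3))*5583 = (-4 + 2/(-3 - I*√3) - 2*I*√3)*5583 = -22332 + 11166/(-3 - I*√3) - 11166*I*√3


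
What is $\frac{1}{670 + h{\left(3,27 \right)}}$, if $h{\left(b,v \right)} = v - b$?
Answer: $\frac{1}{694} \approx 0.0014409$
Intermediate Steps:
$\frac{1}{670 + h{\left(3,27 \right)}} = \frac{1}{670 + \left(27 - 3\right)} = \frac{1}{670 + 24} = \frac{1}{694}$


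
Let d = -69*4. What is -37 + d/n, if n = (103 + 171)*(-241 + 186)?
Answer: -278657/7535 ≈ -36.982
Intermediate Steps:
n = -15070 (n = 274*(-55) = -15070)
d = -276
-37 + d/n = -37 - 276/(-15070) = -37 - 276*(-1/15070) = -37 + 138/7535 = -278657/7535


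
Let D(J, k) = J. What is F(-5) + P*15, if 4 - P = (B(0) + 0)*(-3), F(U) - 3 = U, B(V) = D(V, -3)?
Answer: 58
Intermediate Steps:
B(V) = V
F(U) = 3 + U
P = 4 (P = 4 - (0 + 0)*(-3) = 4 - 0*(-3) = 4 - 1*0 = 4 + 0 = 4)
F(-5) + P*15 = (3 - 5) + 4*15 = -2 + 60 = 58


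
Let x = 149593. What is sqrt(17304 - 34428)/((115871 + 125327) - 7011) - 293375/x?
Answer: -293375/149593 + 2*I*sqrt(4281)/234187 ≈ -1.9612 + 0.00055878*I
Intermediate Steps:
sqrt(17304 - 34428)/((115871 + 125327) - 7011) - 293375/x = sqrt(17304 - 34428)/((115871 + 125327) - 7011) - 293375/149593 = sqrt(-17124)/(241198 - 7011) - 293375*1/149593 = (2*I*sqrt(4281))/234187 - 293375/149593 = (2*I*sqrt(4281))*(1/234187) - 293375/149593 = 2*I*sqrt(4281)/234187 - 293375/149593 = -293375/149593 + 2*I*sqrt(4281)/234187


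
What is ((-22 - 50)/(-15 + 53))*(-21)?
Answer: 756/19 ≈ 39.789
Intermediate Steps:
((-22 - 50)/(-15 + 53))*(-21) = -72/38*(-21) = -72*1/38*(-21) = -36/19*(-21) = 756/19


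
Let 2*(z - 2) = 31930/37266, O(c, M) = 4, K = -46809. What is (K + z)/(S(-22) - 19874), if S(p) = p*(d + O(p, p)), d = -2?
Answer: 1744293697/742264188 ≈ 2.3500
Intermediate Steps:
z = 90497/37266 (z = 2 + (31930/37266)/2 = 2 + (31930*(1/37266))/2 = 2 + (1/2)*(15965/18633) = 2 + 15965/37266 = 90497/37266 ≈ 2.4284)
S(p) = 2*p (S(p) = p*(-2 + 4) = p*2 = 2*p)
(K + z)/(S(-22) - 19874) = (-46809 + 90497/37266)/(2*(-22) - 19874) = -1744293697/(37266*(-44 - 19874)) = -1744293697/37266/(-19918) = -1744293697/37266*(-1/19918) = 1744293697/742264188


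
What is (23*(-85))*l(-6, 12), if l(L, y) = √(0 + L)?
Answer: -1955*I*√6 ≈ -4788.8*I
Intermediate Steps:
l(L, y) = √L
(23*(-85))*l(-6, 12) = (23*(-85))*√(-6) = -1955*I*√6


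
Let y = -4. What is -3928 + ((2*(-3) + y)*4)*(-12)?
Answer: -3448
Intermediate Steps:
-3928 + ((2*(-3) + y)*4)*(-12) = -3928 + ((2*(-3) - 4)*4)*(-12) = -3928 + ((-6 - 4)*4)*(-12) = -3928 - 10*4*(-12) = -3928 - 40*(-12) = -3928 + 480 = -3448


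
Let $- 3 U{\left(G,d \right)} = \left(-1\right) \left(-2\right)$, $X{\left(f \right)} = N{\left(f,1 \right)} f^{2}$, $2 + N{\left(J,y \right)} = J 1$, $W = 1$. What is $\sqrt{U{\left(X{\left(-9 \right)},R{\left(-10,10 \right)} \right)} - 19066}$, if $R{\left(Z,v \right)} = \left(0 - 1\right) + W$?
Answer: $\frac{20 i \sqrt{429}}{3} \approx 138.08 i$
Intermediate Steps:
$N{\left(J,y \right)} = -2 + J$ ($N{\left(J,y \right)} = -2 + J 1 = -2 + J$)
$R{\left(Z,v \right)} = 0$ ($R{\left(Z,v \right)} = \left(0 - 1\right) + 1 = -1 + 1 = 0$)
$X{\left(f \right)} = f^{2} \left(-2 + f\right)$ ($X{\left(f \right)} = \left(-2 + f\right) f^{2} = f^{2} \left(-2 + f\right)$)
$U{\left(G,d \right)} = - \frac{2}{3}$ ($U{\left(G,d \right)} = - \frac{\left(-1\right) \left(-2\right)}{3} = \left(- \frac{1}{3}\right) 2 = - \frac{2}{3}$)
$\sqrt{U{\left(X{\left(-9 \right)},R{\left(-10,10 \right)} \right)} - 19066} = \sqrt{- \frac{2}{3} - 19066} = \sqrt{- \frac{57200}{3}} = \frac{20 i \sqrt{429}}{3}$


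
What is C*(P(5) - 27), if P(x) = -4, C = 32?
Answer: -992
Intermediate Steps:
C*(P(5) - 27) = 32*(-4 - 27) = 32*(-31) = -992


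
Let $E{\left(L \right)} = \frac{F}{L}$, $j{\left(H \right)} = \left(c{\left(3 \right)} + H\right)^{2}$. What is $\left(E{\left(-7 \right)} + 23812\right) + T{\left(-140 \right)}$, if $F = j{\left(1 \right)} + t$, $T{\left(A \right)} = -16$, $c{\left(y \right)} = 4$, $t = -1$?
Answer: $\frac{166548}{7} \approx 23793.0$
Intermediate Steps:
$j{\left(H \right)} = \left(4 + H\right)^{2}$
$F = 24$ ($F = \left(4 + 1\right)^{2} - 1 = 5^{2} - 1 = 25 - 1 = 24$)
$E{\left(L \right)} = \frac{24}{L}$
$\left(E{\left(-7 \right)} + 23812\right) + T{\left(-140 \right)} = \left(\frac{24}{-7} + 23812\right) - 16 = \left(24 \left(- \frac{1}{7}\right) + 23812\right) - 16 = \left(- \frac{24}{7} + 23812\right) - 16 = \frac{166660}{7} - 16 = \frac{166548}{7}$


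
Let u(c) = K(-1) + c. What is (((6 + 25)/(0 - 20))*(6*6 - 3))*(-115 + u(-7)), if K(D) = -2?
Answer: 31713/5 ≈ 6342.6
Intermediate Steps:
u(c) = -2 + c
(((6 + 25)/(0 - 20))*(6*6 - 3))*(-115 + u(-7)) = (((6 + 25)/(0 - 20))*(6*6 - 3))*(-115 + (-2 - 7)) = ((31/(-20))*(36 - 3))*(-115 - 9) = ((31*(-1/20))*33)*(-124) = -31/20*33*(-124) = -1023/20*(-124) = 31713/5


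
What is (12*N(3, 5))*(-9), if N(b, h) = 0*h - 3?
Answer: 324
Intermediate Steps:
N(b, h) = -3 (N(b, h) = 0 - 3 = -3)
(12*N(3, 5))*(-9) = (12*(-3))*(-9) = -36*(-9) = 324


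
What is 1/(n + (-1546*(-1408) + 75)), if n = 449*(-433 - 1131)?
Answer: 1/1474607 ≈ 6.7815e-7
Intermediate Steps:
n = -702236 (n = 449*(-1564) = -702236)
1/(n + (-1546*(-1408) + 75)) = 1/(-702236 + (-1546*(-1408) + 75)) = 1/(-702236 + (2176768 + 75)) = 1/(-702236 + 2176843) = 1/1474607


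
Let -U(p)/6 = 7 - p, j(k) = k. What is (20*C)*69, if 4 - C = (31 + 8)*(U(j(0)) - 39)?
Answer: 4364940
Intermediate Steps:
U(p) = -42 + 6*p (U(p) = -6*(7 - p) = -42 + 6*p)
C = 3163 (C = 4 - (31 + 8)*((-42 + 6*0) - 39) = 4 - 39*((-42 + 0) - 39) = 4 - 39*(-42 - 39) = 4 - 39*(-81) = 4 - 1*(-3159) = 4 + 3159 = 3163)
(20*C)*69 = (20*3163)*69 = 63260*69 = 4364940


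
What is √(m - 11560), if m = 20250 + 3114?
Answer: 2*√2951 ≈ 108.65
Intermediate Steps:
m = 23364
√(m - 11560) = √(23364 - 11560) = √11804 = 2*√2951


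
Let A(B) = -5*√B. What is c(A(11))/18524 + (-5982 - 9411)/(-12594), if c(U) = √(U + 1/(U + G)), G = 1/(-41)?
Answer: 5131/4198 + I*√(11316 + 5*√11)/(18524*√(1 + 205*√11)) ≈ 1.2222 + 0.00022023*I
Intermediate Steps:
G = -1/41 ≈ -0.024390
c(U) = √(U + 1/(-1/41 + U)) (c(U) = √(U + 1/(U - 1/41)) = √(U + 1/(-1/41 + U)))
c(A(11))/18524 + (-5982 - 9411)/(-12594) = √((41 + (-5*√11)*(-1 + 41*(-5*√11)))/(-1 + 41*(-5*√11)))/18524 + (-5982 - 9411)/(-12594) = √((41 + (-5*√11)*(-1 - 205*√11))/(-1 - 205*√11))*(1/18524) - 15393*(-1/12594) = √((41 - 5*√11*(-1 - 205*√11))/(-1 - 205*√11))*(1/18524) + 5131/4198 = (√(41 - 5*√11*(-1 - 205*√11))*(I/√(1 + 205*√11)))*(1/18524) + 5131/4198 = I*√(41 - 5*√11*(-1 - 205*√11))/(18524*√(1 + 205*√11)) + 5131/4198 = 5131/4198 + I*√(41 - 5*√11*(-1 - 205*√11))/(18524*√(1 + 205*√11))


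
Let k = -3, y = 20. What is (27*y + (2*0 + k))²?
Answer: 288369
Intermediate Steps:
(27*y + (2*0 + k))² = (27*20 + (2*0 - 3))² = (540 + (0 - 3))² = (540 - 3)² = 537² = 288369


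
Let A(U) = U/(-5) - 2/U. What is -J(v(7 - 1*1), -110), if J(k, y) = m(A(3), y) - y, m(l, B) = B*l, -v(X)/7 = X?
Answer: -748/3 ≈ -249.33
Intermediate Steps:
A(U) = -2/U - U/5 (A(U) = U*(-⅕) - 2/U = -U/5 - 2/U = -2/U - U/5)
v(X) = -7*X
J(k, y) = -34*y/15 (J(k, y) = y*(-2/3 - ⅕*3) - y = y*(-2*⅓ - ⅗) - y = y*(-⅔ - ⅗) - y = y*(-19/15) - y = -19*y/15 - y = -34*y/15)
-J(v(7 - 1*1), -110) = -(-34)*(-110)/15 = -1*748/3 = -748/3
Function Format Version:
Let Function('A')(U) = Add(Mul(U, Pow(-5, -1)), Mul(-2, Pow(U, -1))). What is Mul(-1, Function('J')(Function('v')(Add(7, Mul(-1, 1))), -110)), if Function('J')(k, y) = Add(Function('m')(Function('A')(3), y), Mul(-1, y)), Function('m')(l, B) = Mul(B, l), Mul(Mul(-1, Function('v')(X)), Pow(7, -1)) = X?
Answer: Rational(-748, 3) ≈ -249.33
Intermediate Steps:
Function('A')(U) = Add(Mul(-2, Pow(U, -1)), Mul(Rational(-1, 5), U)) (Function('A')(U) = Add(Mul(U, Rational(-1, 5)), Mul(-2, Pow(U, -1))) = Add(Mul(Rational(-1, 5), U), Mul(-2, Pow(U, -1))) = Add(Mul(-2, Pow(U, -1)), Mul(Rational(-1, 5), U)))
Function('v')(X) = Mul(-7, X)
Function('J')(k, y) = Mul(Rational(-34, 15), y) (Function('J')(k, y) = Add(Mul(y, Add(Mul(-2, Pow(3, -1)), Mul(Rational(-1, 5), 3))), Mul(-1, y)) = Add(Mul(y, Add(Mul(-2, Rational(1, 3)), Rational(-3, 5))), Mul(-1, y)) = Add(Mul(y, Add(Rational(-2, 3), Rational(-3, 5))), Mul(-1, y)) = Add(Mul(y, Rational(-19, 15)), Mul(-1, y)) = Add(Mul(Rational(-19, 15), y), Mul(-1, y)) = Mul(Rational(-34, 15), y))
Mul(-1, Function('J')(Function('v')(Add(7, Mul(-1, 1))), -110)) = Mul(-1, Mul(Rational(-34, 15), -110)) = Mul(-1, Rational(748, 3)) = Rational(-748, 3)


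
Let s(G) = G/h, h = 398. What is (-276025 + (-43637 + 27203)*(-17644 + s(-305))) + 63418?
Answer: 57662535096/199 ≈ 2.8976e+8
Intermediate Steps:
s(G) = G/398
(-276025 + (-43637 + 27203)*(-17644 + s(-305))) + 63418 = (-276025 + (-43637 + 27203)*(-17644 + (1/398)*(-305))) + 63418 = (-276025 - 16434*(-17644 - 305/398)) + 63418 = (-276025 - 16434*(-7022617/398)) + 63418 = (-276025 + 57704843889/199) + 63418 = 57649914914/199 + 63418 = 57662535096/199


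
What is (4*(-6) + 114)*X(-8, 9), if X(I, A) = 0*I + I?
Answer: -720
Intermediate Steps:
X(I, A) = I (X(I, A) = 0 + I = I)
(4*(-6) + 114)*X(-8, 9) = (4*(-6) + 114)*(-8) = (-24 + 114)*(-8) = 90*(-8) = -720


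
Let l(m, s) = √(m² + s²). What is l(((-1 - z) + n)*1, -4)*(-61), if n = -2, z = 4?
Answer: -61*√65 ≈ -491.80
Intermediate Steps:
l(((-1 - z) + n)*1, -4)*(-61) = √((((-1 - 1*4) - 2)*1)² + (-4)²)*(-61) = √((((-1 - 4) - 2)*1)² + 16)*(-61) = √(((-5 - 2)*1)² + 16)*(-61) = √((-7*1)² + 16)*(-61) = √((-7)² + 16)*(-61) = √(49 + 16)*(-61) = √65*(-61) = -61*√65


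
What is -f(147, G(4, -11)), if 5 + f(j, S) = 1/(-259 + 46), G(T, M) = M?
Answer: 1066/213 ≈ 5.0047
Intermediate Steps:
f(j, S) = -1066/213 (f(j, S) = -5 + 1/(-259 + 46) = -5 + 1/(-213) = -5 - 1/213 = -1066/213)
-f(147, G(4, -11)) = -1*(-1066/213) = 1066/213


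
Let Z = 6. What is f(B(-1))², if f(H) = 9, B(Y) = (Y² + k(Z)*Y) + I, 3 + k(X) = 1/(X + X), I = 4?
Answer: 81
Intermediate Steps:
k(X) = -3 + 1/(2*X) (k(X) = -3 + 1/(X + X) = -3 + 1/(2*X))
B(Y) = 4 + Y² - 35*Y/12 (B(Y) = (Y² + (-3 + (½)/6)*Y) + 4 = (Y² + (-3 + (½)*(⅙))*Y) + 4 = (Y² + (-3 + 1/12)*Y) + 4 = (Y² - 35*Y/12) + 4 = 4 + Y² - 35*Y/12)
f(B(-1))² = 9² = 81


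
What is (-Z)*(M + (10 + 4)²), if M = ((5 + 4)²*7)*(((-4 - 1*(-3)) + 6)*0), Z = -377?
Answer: 73892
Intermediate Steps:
M = 0 (M = (9²*7)*(((-4 + 3) + 6)*0) = (81*7)*((-1 + 6)*0) = 567*(5*0) = 567*0 = 0)
(-Z)*(M + (10 + 4)²) = (-1*(-377))*(0 + (10 + 4)²) = 377*(0 + 14²) = 377*(0 + 196) = 377*196 = 73892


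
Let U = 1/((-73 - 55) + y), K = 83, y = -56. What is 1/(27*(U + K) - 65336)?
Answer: -184/11609507 ≈ -1.5849e-5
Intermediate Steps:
U = -1/184 (U = 1/((-73 - 55) - 56) = 1/(-128 - 56) = 1/(-184) = -1/184 ≈ -0.0054348)
1/(27*(U + K) - 65336) = 1/(27*(-1/184 + 83) - 65336) = 1/(27*(15271/184) - 65336) = 1/(412317/184 - 65336) = 1/(-11609507/184) = -184/11609507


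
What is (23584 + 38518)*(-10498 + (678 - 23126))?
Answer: -2046012492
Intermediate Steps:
(23584 + 38518)*(-10498 + (678 - 23126)) = 62102*(-10498 - 22448) = 62102*(-32946) = -2046012492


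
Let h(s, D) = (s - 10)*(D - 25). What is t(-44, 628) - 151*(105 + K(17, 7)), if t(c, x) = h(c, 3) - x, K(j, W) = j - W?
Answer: -16805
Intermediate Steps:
h(s, D) = (-25 + D)*(-10 + s) (h(s, D) = (-10 + s)*(-25 + D) = (-25 + D)*(-10 + s))
t(c, x) = 220 - x - 22*c (t(c, x) = (250 - 25*c - 10*3 + 3*c) - x = (250 - 25*c - 30 + 3*c) - x = (220 - 22*c) - x = 220 - x - 22*c)
t(-44, 628) - 151*(105 + K(17, 7)) = (220 - 1*628 - 22*(-44)) - 151*(105 + (17 - 1*7)) = (220 - 628 + 968) - 151*(105 + (17 - 7)) = 560 - 151*(105 + 10) = 560 - 151*115 = 560 - 1*17365 = 560 - 17365 = -16805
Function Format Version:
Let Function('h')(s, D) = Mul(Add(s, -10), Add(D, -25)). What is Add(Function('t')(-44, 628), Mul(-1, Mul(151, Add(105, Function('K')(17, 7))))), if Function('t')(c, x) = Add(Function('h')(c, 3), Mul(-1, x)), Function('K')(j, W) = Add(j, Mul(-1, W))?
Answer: -16805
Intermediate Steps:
Function('h')(s, D) = Mul(Add(-25, D), Add(-10, s)) (Function('h')(s, D) = Mul(Add(-10, s), Add(-25, D)) = Mul(Add(-25, D), Add(-10, s)))
Function('t')(c, x) = Add(220, Mul(-1, x), Mul(-22, c)) (Function('t')(c, x) = Add(Add(250, Mul(-25, c), Mul(-10, 3), Mul(3, c)), Mul(-1, x)) = Add(Add(250, Mul(-25, c), -30, Mul(3, c)), Mul(-1, x)) = Add(Add(220, Mul(-22, c)), Mul(-1, x)) = Add(220, Mul(-1, x), Mul(-22, c)))
Add(Function('t')(-44, 628), Mul(-1, Mul(151, Add(105, Function('K')(17, 7))))) = Add(Add(220, Mul(-1, 628), Mul(-22, -44)), Mul(-1, Mul(151, Add(105, Add(17, Mul(-1, 7)))))) = Add(Add(220, -628, 968), Mul(-1, Mul(151, Add(105, Add(17, -7))))) = Add(560, Mul(-1, Mul(151, Add(105, 10)))) = Add(560, Mul(-1, Mul(151, 115))) = Add(560, Mul(-1, 17365)) = Add(560, -17365) = -16805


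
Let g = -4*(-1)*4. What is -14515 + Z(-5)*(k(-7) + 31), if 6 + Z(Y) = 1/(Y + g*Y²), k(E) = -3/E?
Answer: -8131031/553 ≈ -14703.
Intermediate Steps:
g = 16 (g = 4*4 = 16)
Z(Y) = -6 + 1/(Y + 16*Y²)
-14515 + Z(-5)*(k(-7) + 31) = -14515 + ((1 - 96*(-5)² - 6*(-5))/((-5)*(1 + 16*(-5))))*(-3/(-7) + 31) = -14515 + (-(1 - 96*25 + 30)/(5*(1 - 80)))*(-3*(-⅐) + 31) = -14515 + (-⅕*(1 - 2400 + 30)/(-79))*(3/7 + 31) = -14515 - ⅕*(-1/79)*(-2369)*(220/7) = -14515 - 2369/395*220/7 = -14515 - 104236/553 = -8131031/553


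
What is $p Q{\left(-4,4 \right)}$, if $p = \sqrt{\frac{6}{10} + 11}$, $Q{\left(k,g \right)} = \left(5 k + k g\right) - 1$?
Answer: $- \frac{37 \sqrt{290}}{5} \approx -126.02$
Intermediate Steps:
$Q{\left(k,g \right)} = -1 + 5 k + g k$ ($Q{\left(k,g \right)} = \left(5 k + g k\right) - 1 = -1 + 5 k + g k$)
$p = \frac{\sqrt{290}}{5}$ ($p = \sqrt{6 \cdot \frac{1}{10} + 11} = \sqrt{\frac{3}{5} + 11} = \sqrt{\frac{58}{5}} = \frac{\sqrt{290}}{5} \approx 3.4059$)
$p Q{\left(-4,4 \right)} = \frac{\sqrt{290}}{5} \left(-1 + 5 \left(-4\right) + 4 \left(-4\right)\right) = \frac{\sqrt{290}}{5} \left(-1 - 20 - 16\right) = \frac{\sqrt{290}}{5} \left(-37\right) = - \frac{37 \sqrt{290}}{5}$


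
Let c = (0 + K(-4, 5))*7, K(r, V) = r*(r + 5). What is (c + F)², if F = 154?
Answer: 15876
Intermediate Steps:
K(r, V) = r*(5 + r)
c = -28 (c = (0 - 4*(5 - 4))*7 = (0 - 4*1)*7 = (0 - 4)*7 = -4*7 = -28)
(c + F)² = (-28 + 154)² = 126² = 15876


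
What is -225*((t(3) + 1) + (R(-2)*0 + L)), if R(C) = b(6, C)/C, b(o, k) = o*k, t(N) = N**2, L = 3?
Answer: -2925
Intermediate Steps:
b(o, k) = k*o
R(C) = 6 (R(C) = (C*6)/C = (6*C)/C = 6)
-225*((t(3) + 1) + (R(-2)*0 + L)) = -225*((3**2 + 1) + (6*0 + 3)) = -225*((9 + 1) + (0 + 3)) = -225*(10 + 3) = -225*13 = -2925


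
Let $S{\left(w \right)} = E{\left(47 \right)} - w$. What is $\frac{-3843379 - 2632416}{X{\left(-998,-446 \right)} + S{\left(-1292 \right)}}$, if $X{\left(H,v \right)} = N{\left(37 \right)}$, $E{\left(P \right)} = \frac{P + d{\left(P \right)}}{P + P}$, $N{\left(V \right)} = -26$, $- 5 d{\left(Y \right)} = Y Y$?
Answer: $- \frac{32378975}{6309} \approx -5132.2$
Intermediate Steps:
$d{\left(Y \right)} = - \frac{Y^{2}}{5}$ ($d{\left(Y \right)} = - \frac{Y Y}{5} = - \frac{Y^{2}}{5}$)
$E{\left(P \right)} = \frac{P - \frac{P^{2}}{5}}{2 P}$ ($E{\left(P \right)} = \frac{P - \frac{P^{2}}{5}}{P + P} = \frac{P - \frac{P^{2}}{5}}{2 P}$)
$S{\left(w \right)} = - \frac{21}{5} - w$ ($S{\left(w \right)} = \left(\frac{1}{2} - \frac{47}{10}\right) - w = - \frac{21}{5} - w$)
$X{\left(H,v \right)} = -26$
$\frac{-3843379 - 2632416}{X{\left(-998,-446 \right)} + S{\left(-1292 \right)}} = \frac{-3843379 - 2632416}{-26 - - \frac{6439}{5}} = - \frac{6475795}{-26 + \left(- \frac{21}{5} + 1292\right)} = - \frac{6475795}{-26 + \frac{6439}{5}} = - \frac{6475795}{\frac{6309}{5}} = \left(-6475795\right) \frac{5}{6309} = - \frac{32378975}{6309}$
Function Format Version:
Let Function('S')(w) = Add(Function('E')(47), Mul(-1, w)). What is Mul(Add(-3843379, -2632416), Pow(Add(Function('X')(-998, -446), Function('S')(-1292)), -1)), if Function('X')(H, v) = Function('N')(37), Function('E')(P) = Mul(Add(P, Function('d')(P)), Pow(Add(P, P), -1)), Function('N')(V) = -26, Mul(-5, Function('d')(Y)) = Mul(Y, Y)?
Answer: Rational(-32378975, 6309) ≈ -5132.2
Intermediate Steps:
Function('d')(Y) = Mul(Rational(-1, 5), Pow(Y, 2)) (Function('d')(Y) = Mul(Rational(-1, 5), Mul(Y, Y)) = Mul(Rational(-1, 5), Pow(Y, 2)))
Function('E')(P) = Mul(Rational(1, 2), Pow(P, -1), Add(P, Mul(Rational(-1, 5), Pow(P, 2)))) (Function('E')(P) = Mul(Add(P, Mul(Rational(-1, 5), Pow(P, 2))), Pow(Add(P, P), -1)) = Mul(Add(P, Mul(Rational(-1, 5), Pow(P, 2))), Pow(Mul(2, P), -1)) = Mul(Add(P, Mul(Rational(-1, 5), Pow(P, 2))), Mul(Rational(1, 2), Pow(P, -1))) = Mul(Rational(1, 2), Pow(P, -1), Add(P, Mul(Rational(-1, 5), Pow(P, 2)))))
Function('S')(w) = Add(Rational(-21, 5), Mul(-1, w)) (Function('S')(w) = Add(Add(Rational(1, 2), Mul(Rational(-1, 10), 47)), Mul(-1, w)) = Add(Add(Rational(1, 2), Rational(-47, 10)), Mul(-1, w)) = Add(Rational(-21, 5), Mul(-1, w)))
Function('X')(H, v) = -26
Mul(Add(-3843379, -2632416), Pow(Add(Function('X')(-998, -446), Function('S')(-1292)), -1)) = Mul(Add(-3843379, -2632416), Pow(Add(-26, Add(Rational(-21, 5), Mul(-1, -1292))), -1)) = Mul(-6475795, Pow(Add(-26, Add(Rational(-21, 5), 1292)), -1)) = Mul(-6475795, Pow(Add(-26, Rational(6439, 5)), -1)) = Mul(-6475795, Pow(Rational(6309, 5), -1)) = Mul(-6475795, Rational(5, 6309)) = Rational(-32378975, 6309)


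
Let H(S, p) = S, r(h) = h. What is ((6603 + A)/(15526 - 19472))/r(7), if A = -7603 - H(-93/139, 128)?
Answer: 138907/3839458 ≈ 0.036179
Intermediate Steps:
A = -1056724/139 (A = -7603 - (-93)/139 = -7603 - 1*(-93/139) = -7603 + 93/139 = -1056724/139 ≈ -7602.3)
((6603 + A)/(15526 - 19472))/r(7) = ((6603 - 1056724/139)/(15526 - 19472))/7 = -138907/139/(-3946)*(1/7) = -138907/139*(-1/3946)*(1/7) = (138907/548494)*(1/7) = 138907/3839458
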